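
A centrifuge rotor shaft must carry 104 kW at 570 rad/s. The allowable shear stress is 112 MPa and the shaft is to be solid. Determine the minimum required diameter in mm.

ω = 570 rad/s, so T = P/ω = 104×10³ / 570.0 = 182.5 N·m.
For a solid shaft τ_max = 16T/(πd³), so d = (16T/(π τ_allow))^(1/3) = (16·182.5/(π·1.12×10^8))^(1/3) = 0.02024 m.

20.2 mm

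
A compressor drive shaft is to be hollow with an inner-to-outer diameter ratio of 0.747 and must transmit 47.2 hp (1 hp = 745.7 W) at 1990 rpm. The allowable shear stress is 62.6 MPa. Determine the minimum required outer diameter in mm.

27.1 mm

ω = 2π·1990/60 = 208.4 rad/s, so T = P/ω = 47.2×745.7 / 208.4 = 168.9 N·m.
For a hollow shaft with d_i/d_o = 0.747: τ_max = 16T/(π d_o³ (1−k⁴)), so d_o = [16T/(π τ_allow (1−k⁴))]^(1/3) = [16·168.9/(π·6.26×10^7·0.6886)]^(1/3) = 0.02712 m.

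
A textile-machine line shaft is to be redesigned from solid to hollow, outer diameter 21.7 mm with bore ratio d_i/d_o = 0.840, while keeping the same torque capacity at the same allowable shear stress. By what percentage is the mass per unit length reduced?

Equal τ_max and T ⇒ the solid shaft needs d_s³ = d_o³(1−k⁴), so d_s = 21.7·(1−0.840⁴)^(1/3) = 17.25 mm.
Area ratio A_h/A_s = d_o²(1−k²)/d_s² = (1−k²)/(1−k⁴)^(2/3) = 0.4660.
Mass saving = 1 − 0.4660 = 53.4 %.

53.4 %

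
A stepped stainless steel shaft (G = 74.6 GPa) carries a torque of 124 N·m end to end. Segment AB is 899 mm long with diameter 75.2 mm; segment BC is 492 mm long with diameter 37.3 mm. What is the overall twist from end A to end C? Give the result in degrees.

0.274°

J_AB = π(0.0752)⁴/32 = 3.14×10^-6 m⁴; J_BC = π(0.0373)⁴/32 = 1.90×10^-7 m⁴.
θ = (T/G)·Σ L_i/J_i = (124.0/74.6×10⁹)·(0.899/3.14×10^-6 + 0.492/1.90×10^-7) = 4.779×10^-3 rad.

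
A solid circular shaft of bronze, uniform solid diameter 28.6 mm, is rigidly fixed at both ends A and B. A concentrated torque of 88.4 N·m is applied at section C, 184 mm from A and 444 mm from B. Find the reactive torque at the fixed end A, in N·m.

With uniform GJ and both ends fixed, compatibility θ_AC = θ_CB gives T_A·a = T_B·b, together with T_A + T_B = T₀.
T_A = T₀·b/(a+b) = 88.40·444/628.0 = 62.50 N·m; T_B = 25.90 N·m.

62.5 N·m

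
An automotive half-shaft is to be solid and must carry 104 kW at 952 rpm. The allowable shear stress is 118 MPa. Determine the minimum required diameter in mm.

ω = 2π·952/60 = 99.69 rad/s, so T = P/ω = 104×10³ / 99.69 = 1043 N·m.
For a solid shaft τ_max = 16T/(πd³), so d = (16T/(π τ_allow))^(1/3) = (16·1043/(π·1.18×10^8))^(1/3) = 0.03558 m.

35.6 mm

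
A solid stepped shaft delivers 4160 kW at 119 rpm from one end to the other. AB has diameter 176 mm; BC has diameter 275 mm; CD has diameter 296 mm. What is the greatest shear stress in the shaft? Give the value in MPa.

312 MPa

ω = 2π·119/60 = 12.46 rad/s, so T = P/ω = 4160×10³ / 12.46 = 333800 N·m.
Under the same torque, τ_max = 16T/(πd³) is largest where d is smallest — segment AB (d = 176 mm).
τ_max = 16·333800/(π·(0.176)³) = 3.119×10^8 Pa.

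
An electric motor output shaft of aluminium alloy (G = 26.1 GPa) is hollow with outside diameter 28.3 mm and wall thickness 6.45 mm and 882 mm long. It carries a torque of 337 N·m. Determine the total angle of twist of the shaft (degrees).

J = π(d_o⁴ − d_i⁴)/32 = π(0.0283⁴ − 0.0154⁴)/32 = 5.745×10^-8 m⁴.
θ = T·L/(G·J) = 337.0 × 0.882 / (26.1×10⁹ × 5.745×10^-8) = 0.1982 rad.

11.4°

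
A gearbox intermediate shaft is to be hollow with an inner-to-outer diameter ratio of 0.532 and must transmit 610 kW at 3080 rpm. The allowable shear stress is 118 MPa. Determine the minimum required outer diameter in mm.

ω = 2π·3080/60 = 322.5 rad/s, so T = P/ω = 610×10³ / 322.5 = 1891 N·m.
For a hollow shaft with d_i/d_o = 0.532: τ_max = 16T/(π d_o³ (1−k⁴)), so d_o = [16T/(π τ_allow (1−k⁴))]^(1/3) = [16·1891/(π·1.18×10^8·0.9199)]^(1/3) = 0.04460 m.

44.6 mm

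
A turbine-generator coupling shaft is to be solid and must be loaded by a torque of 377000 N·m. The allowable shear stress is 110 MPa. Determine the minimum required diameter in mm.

259 mm

For a solid shaft τ_max = 16T/(πd³), so d = (16T/(π τ_allow))^(1/3) = (16·377000/(π·1.10×10^8))^(1/3) = 0.2594 m.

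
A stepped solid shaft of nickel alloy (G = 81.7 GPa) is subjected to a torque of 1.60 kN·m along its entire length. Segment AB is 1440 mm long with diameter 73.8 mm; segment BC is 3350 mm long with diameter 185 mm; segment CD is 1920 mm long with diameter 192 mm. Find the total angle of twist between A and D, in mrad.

10.5 mrad

J_AB = π(0.0738)⁴/32 = 2.91×10^-6 m⁴; J_BC = π(0.185)⁴/32 = 1.15×10^-4 m⁴; J_CD = π(0.192)⁴/32 = 1.33×10^-4 m⁴.
θ = (T/G)·Σ L_i/J_i = (1600/81.7×10⁹)·(1.44/2.91×10^-6 + 3.35/1.15×10^-4 + 1.92/1.33×10^-4) = 0.01054 rad.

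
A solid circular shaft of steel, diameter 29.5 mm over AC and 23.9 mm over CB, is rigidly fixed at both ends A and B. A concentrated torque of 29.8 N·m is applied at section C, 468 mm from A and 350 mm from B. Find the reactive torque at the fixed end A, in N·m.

18.9 N·m

Compatibility: T_A·a/J_AC = T_B·b/J_CB with T_A + T_B = T₀.
J_AC = 7.44×10^-8 m⁴, J_CB = 3.20×10^-8 m⁴, so T_A = T₀·(J_AC/a)/((J_AC/a)+(J_CB/b)) = 18.91 N·m, T_B = 10.89 N·m.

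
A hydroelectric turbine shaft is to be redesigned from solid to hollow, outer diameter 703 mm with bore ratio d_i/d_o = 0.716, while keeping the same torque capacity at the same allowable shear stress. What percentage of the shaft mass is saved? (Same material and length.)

Equal τ_max and T ⇒ the solid shaft needs d_s³ = d_o³(1−k⁴), so d_s = 703·(1−0.716⁴)^(1/3) = 635.1 mm.
Area ratio A_h/A_s = d_o²(1−k²)/d_s² = (1−k²)/(1−k⁴)^(2/3) = 0.5972.
Mass saving = 1 − 0.5972 = 40.3 %.

40.3 %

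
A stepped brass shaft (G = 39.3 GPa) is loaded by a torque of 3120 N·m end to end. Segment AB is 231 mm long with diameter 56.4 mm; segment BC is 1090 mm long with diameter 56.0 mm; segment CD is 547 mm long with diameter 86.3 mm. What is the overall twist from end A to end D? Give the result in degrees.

6.65°

J_AB = π(0.0564)⁴/32 = 9.93×10^-7 m⁴; J_BC = π(0.0560)⁴/32 = 9.65×10^-7 m⁴; J_CD = π(0.0863)⁴/32 = 5.45×10^-6 m⁴.
θ = (T/G)·Σ L_i/J_i = (3120/39.3×10⁹)·(0.231/9.93×10^-7 + 1.09/9.65×10^-7 + 0.547/5.45×10^-6) = 0.1161 rad.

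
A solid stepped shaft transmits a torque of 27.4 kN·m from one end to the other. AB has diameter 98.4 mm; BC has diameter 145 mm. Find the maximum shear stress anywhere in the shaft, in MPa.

Under the same torque, τ_max = 16T/(πd³) is largest where d is smallest — segment AB (d = 98.4 mm).
τ_max = 16·27400/(π·(0.0984)³) = 1.465×10^8 Pa.

146 MPa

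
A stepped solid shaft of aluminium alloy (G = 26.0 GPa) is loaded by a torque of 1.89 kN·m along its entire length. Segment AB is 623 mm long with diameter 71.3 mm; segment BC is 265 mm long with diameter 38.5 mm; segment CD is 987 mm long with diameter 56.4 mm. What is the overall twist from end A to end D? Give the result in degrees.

10.3°

J_AB = π(0.0713)⁴/32 = 2.54×10^-6 m⁴; J_BC = π(0.0385)⁴/32 = 2.16×10^-7 m⁴; J_CD = π(0.0564)⁴/32 = 9.93×10^-7 m⁴.
θ = (T/G)·Σ L_i/J_i = (1890/26.0×10⁹)·(0.623/2.54×10^-6 + 0.265/2.16×10^-7 + 0.987/9.93×10^-7) = 0.1794 rad.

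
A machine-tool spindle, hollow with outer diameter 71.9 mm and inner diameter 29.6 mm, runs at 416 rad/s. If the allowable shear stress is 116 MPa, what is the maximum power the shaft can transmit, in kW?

3420 kW

J = π(d_o⁴ − d_i⁴)/32 = π(0.0719⁴ − 0.0296⁴)/32 = 2.548×10^-6 m⁴.
T_max = τ_allow·J/r = 1.16×10^8 × 2.548×10^-6 / 0.0360 = 8223 N·m.
ω = 416 rad/s, so P_max = T_max·ω = 3.421×10^6 W.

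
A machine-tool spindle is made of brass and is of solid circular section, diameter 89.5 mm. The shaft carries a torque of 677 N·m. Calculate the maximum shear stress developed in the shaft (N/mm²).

4.81 N/mm²

J = πd⁴/32 = π(0.0895)⁴/32 = 6.299×10^-6 m⁴.
τ_max = T·r/J = 677.0 × 0.0447 / 6.299×10^-6 = 4.809×10^6 Pa.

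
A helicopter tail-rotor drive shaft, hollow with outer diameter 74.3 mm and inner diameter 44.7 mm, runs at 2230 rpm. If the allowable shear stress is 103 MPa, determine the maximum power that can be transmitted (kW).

1680 kW

J = π(d_o⁴ − d_i⁴)/32 = π(0.0743⁴ − 0.0447⁴)/32 = 2.600×10^-6 m⁴.
T_max = τ_allow·J/r = 1.03×10^8 × 2.600×10^-6 / 0.0371 = 7209 N·m.
ω = 2π·2230/60 = 233.5 rad/s, so P_max = T_max·ω = 1.683×10^6 W.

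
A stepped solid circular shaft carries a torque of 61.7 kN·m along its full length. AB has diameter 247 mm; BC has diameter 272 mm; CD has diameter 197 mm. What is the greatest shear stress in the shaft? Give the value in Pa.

4.11e7 Pa

Under the same torque, τ_max = 16T/(πd³) is largest where d is smallest — segment CD (d = 197 mm).
τ_max = 16·61700/(π·(0.197)³) = 4.110×10^7 Pa.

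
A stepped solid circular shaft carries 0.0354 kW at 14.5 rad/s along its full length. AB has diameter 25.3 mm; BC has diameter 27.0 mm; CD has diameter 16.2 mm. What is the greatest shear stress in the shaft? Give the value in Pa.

ω = 14.5 rad/s, so T = P/ω = 0.0354×10³ / 14.50 = 2.441 N·m.
Under the same torque, τ_max = 16T/(πd³) is largest where d is smallest — segment CD (d = 16.2 mm).
τ_max = 16·2.441/(π·(0.0162)³) = 2.925×10^6 Pa.

2.92e6 Pa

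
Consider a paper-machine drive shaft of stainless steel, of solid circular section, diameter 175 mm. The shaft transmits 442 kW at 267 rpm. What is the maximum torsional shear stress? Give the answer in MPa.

ω = 2π·267/60 = 27.96 rad/s, so T = P/ω = 442×10³ / 27.96 = 15810 N·m.
J = πd⁴/32 = π(0.175)⁴/32 = 9.208×10^-5 m⁴.
τ_max = T·r/J = 15810 × 0.0875 / 9.208×10^-5 = 1.502×10^7 Pa.

15.0 MPa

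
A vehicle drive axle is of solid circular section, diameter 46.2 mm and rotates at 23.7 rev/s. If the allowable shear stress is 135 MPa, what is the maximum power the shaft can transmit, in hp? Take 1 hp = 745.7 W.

522 hp

J = πd⁴/32 = π(0.0462)⁴/32 = 4.473×10^-7 m⁴.
T_max = τ_allow·J/r = 1.35×10^8 × 4.473×10^-7 / 0.0231 = 2614 N·m.
ω = 2π·23.7 = 148.9 rad/s, so P_max = T_max·ω = 3.892×10^5 W.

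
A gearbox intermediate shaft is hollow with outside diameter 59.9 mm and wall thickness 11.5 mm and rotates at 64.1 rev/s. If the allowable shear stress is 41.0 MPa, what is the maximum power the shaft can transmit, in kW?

J = π(d_o⁴ − d_i⁴)/32 = π(0.0599⁴ − 0.0369⁴)/32 = 1.082×10^-6 m⁴.
T_max = τ_allow·J/r = 4.10×10^7 × 1.082×10^-6 / 0.0300 = 1481 N·m.
ω = 2π·64.1 = 402.8 rad/s, so P_max = T_max·ω = 5.965×10^5 W.

596 kW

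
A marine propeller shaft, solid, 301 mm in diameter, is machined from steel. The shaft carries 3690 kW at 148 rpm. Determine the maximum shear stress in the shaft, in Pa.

4.45e7 Pa

ω = 2π·148/60 = 15.50 rad/s, so T = P/ω = 3690×10³ / 15.50 = 238100 N·m.
J = πd⁴/32 = π(0.301)⁴/32 = 8.059×10^-4 m⁴.
τ_max = T·r/J = 238100 × 0.150 / 8.059×10^-4 = 4.446×10^7 Pa.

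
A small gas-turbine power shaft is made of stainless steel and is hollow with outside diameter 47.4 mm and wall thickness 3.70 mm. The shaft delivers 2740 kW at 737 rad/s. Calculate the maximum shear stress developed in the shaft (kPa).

ω = 737 rad/s, so T = P/ω = 2740×10³ / 737.0 = 3718 N·m.
J = π(d_o⁴ − d_i⁴)/32 = π(0.0474⁴ − 0.0400⁴)/32 = 2.443×10^-7 m⁴.
τ_max = T·r/J = 3718 × 0.0237 / 2.443×10^-7 = 3.607×10^8 Pa.

361000 kPa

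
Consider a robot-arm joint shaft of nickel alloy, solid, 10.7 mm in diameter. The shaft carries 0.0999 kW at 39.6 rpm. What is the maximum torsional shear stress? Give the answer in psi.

14500 psi

ω = 2π·39.6/60 = 4.147 rad/s, so T = P/ω = 0.0999×10³ / 4.147 = 24.09 N·m.
J = πd⁴/32 = π(0.0107)⁴/32 = 1.287×10^-9 m⁴.
τ_max = T·r/J = 24.09 × 0.00535 / 1.287×10^-9 = 1.002×10^8 Pa.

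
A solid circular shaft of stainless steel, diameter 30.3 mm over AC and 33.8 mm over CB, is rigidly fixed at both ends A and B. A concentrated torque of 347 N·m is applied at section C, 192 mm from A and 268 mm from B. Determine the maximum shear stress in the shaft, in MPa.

30.1 MPa

Compatibility: T_A·a/J_AC = T_B·b/J_CB with T_A + T_B = T₀.
J_AC = 8.28×10^-8 m⁴, J_CB = 1.28×10^-7 m⁴, so T_A = T₀·(J_AC/a)/((J_AC/a)+(J_CB/b)) = 164.5 N·m, T_B = 182.5 N·m.
τ in each portion: τ_AC = 3.01×10^7 Pa, τ_CB = 2.41×10^7 Pa; maximum is in AC.
τ_max = T_AC·r/J = 164.5·0.0152/8.28×10^-8 = 3.012×10^7 Pa.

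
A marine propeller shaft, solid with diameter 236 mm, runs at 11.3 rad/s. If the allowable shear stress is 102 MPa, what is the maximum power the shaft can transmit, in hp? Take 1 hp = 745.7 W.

J = πd⁴/32 = π(0.236)⁴/32 = 3.045×10^-4 m⁴.
T_max = τ_allow·J/r = 1.02×10^8 × 3.045×10^-4 / 0.118 = 263200 N·m.
ω = 11.3 rad/s, so P_max = T_max·ω = 2.975×10^6 W.

3990 hp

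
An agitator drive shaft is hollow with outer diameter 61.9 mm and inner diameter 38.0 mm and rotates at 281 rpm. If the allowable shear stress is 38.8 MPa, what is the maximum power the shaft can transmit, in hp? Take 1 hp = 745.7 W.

61.2 hp

J = π(d_o⁴ − d_i⁴)/32 = π(0.0619⁴ − 0.0380⁴)/32 = 1.237×10^-6 m⁴.
T_max = τ_allow·J/r = 3.88×10^7 × 1.237×10^-6 / 0.0309 = 1550 N·m.
ω = 2π·281/60 = 29.43 rad/s, so P_max = T_max·ω = 4.562×10^4 W.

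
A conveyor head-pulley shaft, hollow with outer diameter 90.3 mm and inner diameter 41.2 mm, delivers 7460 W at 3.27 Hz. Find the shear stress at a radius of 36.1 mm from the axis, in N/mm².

ω = 2π·3.27 = 20.55 rad/s, so T = P/ω = 7460 / 20.55 = 363.1 N·m.
J = π(d_o⁴ − d_i⁴)/32 = π(0.0903⁴ − 0.0412⁴)/32 = 6.245×10^-6 m⁴.
Shear stress varies linearly with radius: τ = T·r/J = 363.1 × 0.0361 / 6.245×10^-6 = 2.099×10^6 Pa.

2.10 N/mm²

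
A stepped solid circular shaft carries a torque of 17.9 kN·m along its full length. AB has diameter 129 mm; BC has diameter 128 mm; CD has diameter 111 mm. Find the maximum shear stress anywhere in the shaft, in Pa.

6.67e7 Pa

Under the same torque, τ_max = 16T/(πd³) is largest where d is smallest — segment CD (d = 111 mm).
τ_max = 16·17900/(π·(0.111)³) = 6.666×10^7 Pa.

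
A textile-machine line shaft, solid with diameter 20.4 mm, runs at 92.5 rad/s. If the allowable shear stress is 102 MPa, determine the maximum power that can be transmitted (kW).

J = πd⁴/32 = π(0.0204)⁴/32 = 1.700×10^-8 m⁴.
T_max = τ_allow·J/r = 1.02×10^8 × 1.700×10^-8 / 0.0102 = 170.0 N·m.
ω = 92.5 rad/s, so P_max = T_max·ω = 1.573×10^4 W.

15.7 kW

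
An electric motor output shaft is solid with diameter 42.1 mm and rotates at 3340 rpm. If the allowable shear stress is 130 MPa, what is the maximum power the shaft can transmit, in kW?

666 kW

J = πd⁴/32 = π(0.0421)⁴/32 = 3.084×10^-7 m⁴.
T_max = τ_allow·J/r = 1.30×10^8 × 3.084×10^-7 / 0.0210 = 1905 N·m.
ω = 2π·3340/60 = 349.8 rad/s, so P_max = T_max·ω = 6.662×10^5 W.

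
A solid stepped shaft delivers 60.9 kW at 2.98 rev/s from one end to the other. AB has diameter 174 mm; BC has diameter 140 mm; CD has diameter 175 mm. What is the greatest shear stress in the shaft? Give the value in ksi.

ω = 2π·2.98 = 18.72 rad/s, so T = P/ω = 60.9×10³ / 18.72 = 3253 N·m.
Under the same torque, τ_max = 16T/(πd³) is largest where d is smallest — segment BC (d = 140 mm).
τ_max = 16·3253/(π·(0.140)³) = 6.037×10^6 Pa.

0.876 ksi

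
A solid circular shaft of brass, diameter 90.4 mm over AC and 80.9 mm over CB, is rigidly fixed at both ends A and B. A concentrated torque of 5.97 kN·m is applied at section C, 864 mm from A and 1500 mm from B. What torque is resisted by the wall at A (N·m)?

4360 N·m

Compatibility: T_A·a/J_AC = T_B·b/J_CB with T_A + T_B = T₀.
J_AC = 6.56×10^-6 m⁴, J_CB = 4.21×10^-6 m⁴, so T_A = T₀·(J_AC/a)/((J_AC/a)+(J_CB/b)) = 4359 N·m, T_B = 1611 N·m.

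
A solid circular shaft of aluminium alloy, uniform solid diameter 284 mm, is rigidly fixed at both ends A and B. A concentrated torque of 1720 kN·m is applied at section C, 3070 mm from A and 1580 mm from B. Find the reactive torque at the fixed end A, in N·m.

With uniform GJ and both ends fixed, compatibility θ_AC = θ_CB gives T_A·a = T_B·b, together with T_A + T_B = T₀.
T_A = T₀·b/(a+b) = 1.720e6·1580/4650 = 584400 N·m; T_B = 1.136e6 N·m.

584000 N·m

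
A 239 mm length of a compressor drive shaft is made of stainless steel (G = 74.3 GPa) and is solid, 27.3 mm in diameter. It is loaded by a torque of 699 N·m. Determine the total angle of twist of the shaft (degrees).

2.36°

J = πd⁴/32 = π(0.0273)⁴/32 = 5.453×10^-8 m⁴.
θ = T·L/(G·J) = 699.0 × 0.239 / (74.3×10⁹ × 5.453×10^-8) = 0.04123 rad.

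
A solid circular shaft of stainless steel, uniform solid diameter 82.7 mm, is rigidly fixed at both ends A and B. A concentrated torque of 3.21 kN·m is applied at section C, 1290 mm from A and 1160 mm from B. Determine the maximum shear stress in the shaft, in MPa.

15.2 MPa

With uniform GJ and both ends fixed, compatibility θ_AC = θ_CB gives T_A·a = T_B·b, together with T_A + T_B = T₀.
T_A = T₀·b/(a+b) = 3210·1160/2450 = 1520 N·m; T_B = 1690 N·m.
τ in each portion: τ_AC = 1.37×10^7 Pa, τ_CB = 1.52×10^7 Pa; maximum is in CB.
τ_max = T_CB·r/J = 1690·0.0414/4.59×10^-6 = 1.522×10^7 Pa.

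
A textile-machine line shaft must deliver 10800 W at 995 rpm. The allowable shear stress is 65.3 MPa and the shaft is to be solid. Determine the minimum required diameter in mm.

ω = 2π·995/60 = 104.2 rad/s, so T = P/ω = 10800 / 104.2 = 103.7 N·m.
For a solid shaft τ_max = 16T/(πd³), so d = (16T/(π τ_allow))^(1/3) = (16·103.7/(π·6.53×10^7))^(1/3) = 0.02007 m.

20.1 mm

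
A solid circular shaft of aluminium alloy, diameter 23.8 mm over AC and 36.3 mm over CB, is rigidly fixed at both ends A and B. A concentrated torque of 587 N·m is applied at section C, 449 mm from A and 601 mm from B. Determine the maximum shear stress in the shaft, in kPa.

Compatibility: T_A·a/J_AC = T_B·b/J_CB with T_A + T_B = T₀.
J_AC = 3.15×10^-8 m⁴, J_CB = 1.70×10^-7 m⁴, so T_A = T₀·(J_AC/a)/((J_AC/a)+(J_CB/b)) = 116.4 N·m, T_B = 470.6 N·m.
τ in each portion: τ_AC = 4.40×10^7 Pa, τ_CB = 5.01×10^7 Pa; maximum is in CB.
τ_max = T_CB·r/J = 470.6·0.0181/1.70×10^-7 = 5.011×10^7 Pa.

50100 kPa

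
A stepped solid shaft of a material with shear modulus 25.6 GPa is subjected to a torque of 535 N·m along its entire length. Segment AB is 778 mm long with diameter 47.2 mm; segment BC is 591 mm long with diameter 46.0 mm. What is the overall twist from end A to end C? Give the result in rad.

0.0615 rad

J_AB = π(0.0472)⁴/32 = 4.87×10^-7 m⁴; J_BC = π(0.0460)⁴/32 = 4.40×10^-7 m⁴.
θ = (T/G)·Σ L_i/J_i = (535.0/25.6×10⁹)·(0.778/4.87×10^-7 + 0.591/4.40×10^-7) = 0.06147 rad.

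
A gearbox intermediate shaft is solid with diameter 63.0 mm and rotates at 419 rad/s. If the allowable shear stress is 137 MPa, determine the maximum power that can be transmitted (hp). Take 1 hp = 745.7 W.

J = πd⁴/32 = π(0.0630)⁴/32 = 1.547×10^-6 m⁴.
T_max = τ_allow·J/r = 1.37×10^8 × 1.547×10^-6 / 0.0315 = 6726 N·m.
ω = 419 rad/s, so P_max = T_max·ω = 2.818×10^6 W.

3780 hp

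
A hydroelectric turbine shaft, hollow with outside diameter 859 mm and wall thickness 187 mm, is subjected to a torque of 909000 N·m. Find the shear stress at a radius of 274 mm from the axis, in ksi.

0.752 ksi

J = π(d_o⁴ − d_i⁴)/32 = π(0.859⁴ − 0.485⁴)/32 = 0.04802 m⁴.
Shear stress varies linearly with radius: τ = T·r/J = 909000 × 0.274 / 0.04802 = 5.187×10^6 Pa.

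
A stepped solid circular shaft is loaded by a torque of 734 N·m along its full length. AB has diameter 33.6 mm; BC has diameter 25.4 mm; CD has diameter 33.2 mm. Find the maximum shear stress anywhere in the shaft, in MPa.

Under the same torque, τ_max = 16T/(πd³) is largest where d is smallest — segment BC (d = 25.4 mm).
τ_max = 16·734.0/(π·(0.0254)³) = 2.281×10^8 Pa.

228 MPa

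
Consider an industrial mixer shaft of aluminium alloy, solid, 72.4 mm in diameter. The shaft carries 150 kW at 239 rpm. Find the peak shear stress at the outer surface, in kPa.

ω = 2π·239/60 = 25.03 rad/s, so T = P/ω = 150×10³ / 25.03 = 5993 N·m.
J = πd⁴/32 = π(0.0724)⁴/32 = 2.697×10^-6 m⁴.
τ_max = T·r/J = 5993 × 0.0362 / 2.697×10^-6 = 8.043×10^7 Pa.

80400 kPa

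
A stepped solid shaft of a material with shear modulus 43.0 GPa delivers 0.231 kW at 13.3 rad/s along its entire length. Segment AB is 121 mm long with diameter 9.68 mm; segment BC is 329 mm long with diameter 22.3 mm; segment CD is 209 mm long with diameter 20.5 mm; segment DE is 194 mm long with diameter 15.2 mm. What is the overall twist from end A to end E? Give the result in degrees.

ω = 13.3 rad/s, so T = P/ω = 0.231×10³ / 13.30 = 17.37 N·m.
J_AB = π(0.00968)⁴/32 = 8.62×10^-10 m⁴; J_BC = π(0.0223)⁴/32 = 2.43×10^-8 m⁴; J_CD = π(0.0205)⁴/32 = 1.73×10^-8 m⁴; J_DE = π(0.0152)⁴/32 = 5.24×10^-9 m⁴.
θ = (T/G)·Σ L_i/J_i = (17.37/43.0×10⁹)·(0.121/8.62×10^-10 + 0.329/2.43×10^-8 + 0.209/1.73×10^-8 + 0.194/5.24×10^-9) = 0.08199 rad.

4.70°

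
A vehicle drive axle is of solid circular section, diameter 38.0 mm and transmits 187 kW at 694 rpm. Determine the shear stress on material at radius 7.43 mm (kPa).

ω = 2π·694/60 = 72.68 rad/s, so T = P/ω = 187×10³ / 72.68 = 2573 N·m.
J = πd⁴/32 = π(0.0380)⁴/32 = 2.047×10^-7 m⁴.
Shear stress varies linearly with radius: τ = T·r/J = 2573 × 0.00743 / 2.047×10^-7 = 9.339×10^7 Pa.

93400 kPa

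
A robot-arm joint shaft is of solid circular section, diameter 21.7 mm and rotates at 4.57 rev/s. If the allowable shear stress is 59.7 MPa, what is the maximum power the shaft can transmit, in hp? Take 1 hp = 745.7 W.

J = πd⁴/32 = π(0.0217)⁴/32 = 2.177×10^-8 m⁴.
T_max = τ_allow·J/r = 5.97×10^7 × 2.177×10^-8 / 0.0109 = 119.8 N·m.
ω = 2π·4.57 = 28.71 rad/s, so P_max = T_max·ω = 3439 W.

4.61 hp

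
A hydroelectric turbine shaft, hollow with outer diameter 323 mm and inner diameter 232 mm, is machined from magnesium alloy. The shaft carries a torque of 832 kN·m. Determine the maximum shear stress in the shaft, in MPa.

J = π(d_o⁴ − d_i⁴)/32 = π(0.323⁴ − 0.232⁴)/32 = 7.842×10^-4 m⁴.
τ_max = T·r/J = 832000 × 0.162 / 7.842×10^-4 = 1.714×10^8 Pa.

171 MPa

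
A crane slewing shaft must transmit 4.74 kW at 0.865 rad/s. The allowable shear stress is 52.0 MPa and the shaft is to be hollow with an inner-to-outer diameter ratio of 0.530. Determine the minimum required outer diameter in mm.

ω = 0.865 rad/s, so T = P/ω = 4.74×10³ / 0.8650 = 5480 N·m.
For a hollow shaft with d_i/d_o = 0.530: τ_max = 16T/(π d_o³ (1−k⁴)), so d_o = [16T/(π τ_allow (1−k⁴))]^(1/3) = [16·5480/(π·5.20×10^7·0.9211)]^(1/3) = 0.08352 m.

83.5 mm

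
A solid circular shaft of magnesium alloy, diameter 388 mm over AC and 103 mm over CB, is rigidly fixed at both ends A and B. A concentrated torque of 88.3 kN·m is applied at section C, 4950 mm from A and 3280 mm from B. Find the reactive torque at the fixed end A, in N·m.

Compatibility: T_A·a/J_AC = T_B·b/J_CB with T_A + T_B = T₀.
J_AC = 2.22×10^-3 m⁴, J_CB = 1.10×10^-5 m⁴, so T_A = T₀·(J_AC/a)/((J_AC/a)+(J_CB/b)) = 87640 N·m, T_B = 656.9 N·m.

87600 N·m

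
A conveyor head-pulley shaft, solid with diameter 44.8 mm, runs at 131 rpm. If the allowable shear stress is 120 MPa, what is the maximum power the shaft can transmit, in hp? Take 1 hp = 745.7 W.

39.0 hp

J = πd⁴/32 = π(0.0448)⁴/32 = 3.955×10^-7 m⁴.
T_max = τ_allow·J/r = 1.20×10^8 × 3.955×10^-7 / 0.0224 = 2119 N·m.
ω = 2π·131/60 = 13.72 rad/s, so P_max = T_max·ω = 2.906×10^4 W.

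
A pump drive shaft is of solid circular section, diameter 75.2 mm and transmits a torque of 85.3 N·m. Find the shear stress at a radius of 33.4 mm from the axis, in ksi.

J = πd⁴/32 = π(0.0752)⁴/32 = 3.140×10^-6 m⁴.
Shear stress varies linearly with radius: τ = T·r/J = 85.30 × 0.0334 / 3.140×10^-6 = 9.075×10^5 Pa.

0.132 ksi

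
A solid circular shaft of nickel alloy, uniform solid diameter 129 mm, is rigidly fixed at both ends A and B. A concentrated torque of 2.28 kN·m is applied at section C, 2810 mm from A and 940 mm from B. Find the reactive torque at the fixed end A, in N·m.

With uniform GJ and both ends fixed, compatibility θ_AC = θ_CB gives T_A·a = T_B·b, together with T_A + T_B = T₀.
T_A = T₀·b/(a+b) = 2280·940/3750 = 571.5 N·m; T_B = 1708 N·m.

572 N·m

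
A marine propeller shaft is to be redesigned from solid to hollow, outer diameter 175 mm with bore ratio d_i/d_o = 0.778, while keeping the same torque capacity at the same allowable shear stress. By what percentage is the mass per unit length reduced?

Equal τ_max and T ⇒ the solid shaft needs d_s³ = d_o³(1−k⁴), so d_s = 175·(1−0.778⁴)^(1/3) = 150.3 mm.
Area ratio A_h/A_s = d_o²(1−k²)/d_s² = (1−k²)/(1−k⁴)^(2/3) = 0.5350.
Mass saving = 1 − 0.5350 = 46.5 %.

46.5 %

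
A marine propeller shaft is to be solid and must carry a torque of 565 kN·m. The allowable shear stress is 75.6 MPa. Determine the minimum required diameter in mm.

For a solid shaft τ_max = 16T/(πd³), so d = (16T/(π τ_allow))^(1/3) = (16·565000/(π·7.56×10^7))^(1/3) = 0.3364 m.

336 mm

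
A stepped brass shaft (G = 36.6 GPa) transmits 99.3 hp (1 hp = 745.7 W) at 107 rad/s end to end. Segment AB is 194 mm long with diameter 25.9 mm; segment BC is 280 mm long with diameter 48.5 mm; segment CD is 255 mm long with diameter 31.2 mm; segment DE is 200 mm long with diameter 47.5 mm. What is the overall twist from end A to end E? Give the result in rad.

0.152 rad

ω = 107 rad/s, so T = P/ω = 99.3×745.7 / 107.0 = 692.0 N·m.
J_AB = π(0.0259)⁴/32 = 4.42×10^-8 m⁴; J_BC = π(0.0485)⁴/32 = 5.43×10^-7 m⁴; J_CD = π(0.0312)⁴/32 = 9.30×10^-8 m⁴; J_DE = π(0.0475)⁴/32 = 5.00×10^-7 m⁴.
θ = (T/G)·Σ L_i/J_i = (692.0/36.6×10⁹)·(0.194/4.42×10^-8 + 0.280/5.43×10^-7 + 0.255/9.30×10^-8 + 0.200/5.00×10^-7) = 0.1522 rad.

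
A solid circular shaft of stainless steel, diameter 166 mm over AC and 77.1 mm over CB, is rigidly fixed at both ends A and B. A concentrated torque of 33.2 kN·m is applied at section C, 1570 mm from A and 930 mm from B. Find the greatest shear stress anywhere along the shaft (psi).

4970 psi

Compatibility: T_A·a/J_AC = T_B·b/J_CB with T_A + T_B = T₀.
J_AC = 7.45×10^-5 m⁴, J_CB = 3.47×10^-6 m⁴, so T_A = T₀·(J_AC/a)/((J_AC/a)+(J_CB/b)) = 30780 N·m, T_B = 2418 N·m.
τ in each portion: τ_AC = 3.43×10^7 Pa, τ_CB = 2.69×10^7 Pa; maximum is in AC.
τ_max = T_AC·r/J = 30780·0.0830/7.45×10^-5 = 3.427×10^7 Pa.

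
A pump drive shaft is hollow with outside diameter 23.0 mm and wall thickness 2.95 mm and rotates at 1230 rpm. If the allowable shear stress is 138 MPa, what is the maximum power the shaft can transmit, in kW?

29.5 kW

J = π(d_o⁴ − d_i⁴)/32 = π(0.0230⁴ − 0.0171⁴)/32 = 1.908×10^-8 m⁴.
T_max = τ_allow·J/r = 1.38×10^8 × 1.908×10^-8 / 0.0115 = 228.9 N·m.
ω = 2π·1230/60 = 128.8 rad/s, so P_max = T_max·ω = 2.949×10^4 W.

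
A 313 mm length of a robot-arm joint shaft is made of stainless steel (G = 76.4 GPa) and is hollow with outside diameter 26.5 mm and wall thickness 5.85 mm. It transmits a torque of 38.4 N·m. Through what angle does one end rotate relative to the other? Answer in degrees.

J = π(d_o⁴ − d_i⁴)/32 = π(0.0265⁴ − 0.0148⁴)/32 = 4.371×10^-8 m⁴.
θ = T·L/(G·J) = 38.40 × 0.313 / (76.4×10⁹ × 4.371×10^-8) = 3.600×10^-3 rad.

0.206°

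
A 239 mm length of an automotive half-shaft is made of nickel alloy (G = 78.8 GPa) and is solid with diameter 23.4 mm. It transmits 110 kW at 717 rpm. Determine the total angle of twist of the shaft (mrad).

ω = 2π·717/60 = 75.08 rad/s, so T = P/ω = 110×10³ / 75.08 = 1465 N·m.
J = πd⁴/32 = π(0.0234)⁴/32 = 2.943×10^-8 m⁴.
θ = T·L/(G·J) = 1465 × 0.239 / (78.8×10⁹ × 2.943×10^-8) = 0.1510 rad.

151 mrad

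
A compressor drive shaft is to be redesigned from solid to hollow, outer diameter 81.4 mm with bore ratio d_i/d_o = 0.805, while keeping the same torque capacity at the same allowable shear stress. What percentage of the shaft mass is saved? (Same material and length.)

Equal τ_max and T ⇒ the solid shaft needs d_s³ = d_o³(1−k⁴), so d_s = 81.4·(1−0.805⁴)^(1/3) = 67.89 mm.
Area ratio A_h/A_s = d_o²(1−k²)/d_s² = (1−k²)/(1−k⁴)^(2/3) = 0.5061.
Mass saving = 1 − 0.5061 = 49.4 %.

49.4 %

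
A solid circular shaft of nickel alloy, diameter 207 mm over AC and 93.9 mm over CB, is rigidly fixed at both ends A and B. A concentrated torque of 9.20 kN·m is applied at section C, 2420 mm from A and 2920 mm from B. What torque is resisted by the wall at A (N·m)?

Compatibility: T_A·a/J_AC = T_B·b/J_CB with T_A + T_B = T₀.
J_AC = 1.80×10^-4 m⁴, J_CB = 7.63×10^-6 m⁴, so T_A = T₀·(J_AC/a)/((J_AC/a)+(J_CB/b)) = 8888 N·m, T_B = 311.9 N·m.

8890 N·m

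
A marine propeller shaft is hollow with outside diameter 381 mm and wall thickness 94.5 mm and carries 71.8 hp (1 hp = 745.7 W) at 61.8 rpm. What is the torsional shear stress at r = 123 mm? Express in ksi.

ω = 2π·61.8/60 = 6.472 rad/s, so T = P/ω = 71.8×745.7 / 6.472 = 8273 N·m.
J = π(d_o⁴ − d_i⁴)/32 = π(0.381⁴ − 0.192⁴)/32 = 1.935×10^-3 m⁴.
Shear stress varies linearly with radius: τ = T·r/J = 8273 × 0.123 / 1.935×10^-3 = 5.258×10^5 Pa.

0.0763 ksi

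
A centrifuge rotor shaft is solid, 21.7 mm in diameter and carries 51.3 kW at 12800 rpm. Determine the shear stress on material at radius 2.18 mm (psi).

556 psi

ω = 2π·12800/60 = 1340 rad/s, so T = P/ω = 51.3×10³ / 1340 = 38.27 N·m.
J = πd⁴/32 = π(0.0217)⁴/32 = 2.177×10^-8 m⁴.
Shear stress varies linearly with radius: τ = T·r/J = 38.27 × 0.00218 / 2.177×10^-8 = 3.833×10^6 Pa.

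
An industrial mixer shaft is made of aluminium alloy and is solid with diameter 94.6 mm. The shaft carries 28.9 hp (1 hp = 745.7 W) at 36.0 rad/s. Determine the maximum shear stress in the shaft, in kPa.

ω = 36.0 rad/s, so T = P/ω = 28.9×745.7 / 36.00 = 598.6 N·m.
J = πd⁴/32 = π(0.0946)⁴/32 = 7.863×10^-6 m⁴.
τ_max = T·r/J = 598.6 × 0.0473 / 7.863×10^-6 = 3.601×10^6 Pa.

3600 kPa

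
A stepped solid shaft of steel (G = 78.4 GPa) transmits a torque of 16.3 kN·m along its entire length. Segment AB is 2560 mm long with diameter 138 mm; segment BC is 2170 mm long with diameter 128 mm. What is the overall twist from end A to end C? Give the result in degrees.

J_AB = π(0.138)⁴/32 = 3.56×10^-5 m⁴; J_BC = π(0.128)⁴/32 = 2.64×10^-5 m⁴.
θ = (T/G)·Σ L_i/J_i = (16300/78.4×10⁹)·(2.56/3.56×10^-5 + 2.17/2.64×10^-5) = 0.03207 rad.

1.84°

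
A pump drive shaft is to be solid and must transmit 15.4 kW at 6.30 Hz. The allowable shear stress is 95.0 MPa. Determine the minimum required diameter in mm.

ω = 2π·6.30 = 39.58 rad/s, so T = P/ω = 15.4×10³ / 39.58 = 389.0 N·m.
For a solid shaft τ_max = 16T/(πd³), so d = (16T/(π τ_allow))^(1/3) = (16·389.0/(π·9.50×10^7))^(1/3) = 0.02753 m.

27.5 mm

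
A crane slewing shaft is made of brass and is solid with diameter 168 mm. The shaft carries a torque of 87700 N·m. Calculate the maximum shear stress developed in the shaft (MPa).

J = πd⁴/32 = π(0.168)⁴/32 = 7.821×10^-5 m⁴.
τ_max = T·r/J = 87700 × 0.0840 / 7.821×10^-5 = 9.420×10^7 Pa.

94.2 MPa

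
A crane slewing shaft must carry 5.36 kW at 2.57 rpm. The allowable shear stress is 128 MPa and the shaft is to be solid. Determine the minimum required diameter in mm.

92.5 mm

ω = 2π·2.57/60 = 0.2691 rad/s, so T = P/ω = 5.36×10³ / 0.2691 = 19920 N·m.
For a solid shaft τ_max = 16T/(πd³), so d = (16T/(π τ_allow))^(1/3) = (16·19920/(π·1.28×10^8))^(1/3) = 0.09254 m.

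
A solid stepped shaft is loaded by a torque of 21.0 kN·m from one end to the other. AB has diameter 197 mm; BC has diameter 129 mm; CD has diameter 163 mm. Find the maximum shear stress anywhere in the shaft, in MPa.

49.8 MPa

Under the same torque, τ_max = 16T/(πd³) is largest where d is smallest — segment BC (d = 129 mm).
τ_max = 16·21000/(π·(0.129)³) = 4.982×10^7 Pa.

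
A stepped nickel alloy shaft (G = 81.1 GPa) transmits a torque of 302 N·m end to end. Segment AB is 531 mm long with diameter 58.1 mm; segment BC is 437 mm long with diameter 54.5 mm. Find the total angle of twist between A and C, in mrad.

J_AB = π(0.0581)⁴/32 = 1.12×10^-6 m⁴; J_BC = π(0.0545)⁴/32 = 8.66×10^-7 m⁴.
θ = (T/G)·Σ L_i/J_i = (302.0/81.1×10⁹)·(0.531/1.12×10^-6 + 0.437/8.66×10^-7) = 3.646×10^-3 rad.

3.65 mrad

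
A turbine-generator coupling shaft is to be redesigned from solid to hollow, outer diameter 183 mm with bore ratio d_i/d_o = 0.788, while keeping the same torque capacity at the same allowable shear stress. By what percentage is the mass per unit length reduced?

Equal τ_max and T ⇒ the solid shaft needs d_s³ = d_o³(1−k⁴), so d_s = 183·(1−0.788⁴)^(1/3) = 155.6 mm.
Area ratio A_h/A_s = d_o²(1−k²)/d_s² = (1−k²)/(1−k⁴)^(2/3) = 0.5245.
Mass saving = 1 − 0.5245 = 47.6 %.

47.6 %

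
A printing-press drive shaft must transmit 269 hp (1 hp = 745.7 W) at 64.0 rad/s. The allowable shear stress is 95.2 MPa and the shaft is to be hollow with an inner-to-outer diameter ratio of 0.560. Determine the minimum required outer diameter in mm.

57.1 mm

ω = 64.0 rad/s, so T = P/ω = 269×745.7 / 64.00 = 3134 N·m.
For a hollow shaft with d_i/d_o = 0.560: τ_max = 16T/(π d_o³ (1−k⁴)), so d_o = [16T/(π τ_allow (1−k⁴))]^(1/3) = [16·3134/(π·9.52×10^7·0.9017)]^(1/3) = 0.05708 m.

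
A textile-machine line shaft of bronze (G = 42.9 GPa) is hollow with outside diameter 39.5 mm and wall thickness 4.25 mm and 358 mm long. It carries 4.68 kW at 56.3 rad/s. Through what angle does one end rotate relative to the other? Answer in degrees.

ω = 56.3 rad/s, so T = P/ω = 4.68×10³ / 56.30 = 83.13 N·m.
J = π(d_o⁴ − d_i⁴)/32 = π(0.0395⁴ − 0.0310⁴)/32 = 1.483×10^-7 m⁴.
θ = T·L/(G·J) = 83.13 × 0.358 / (42.9×10⁹ × 1.483×10^-7) = 4.677×10^-3 rad.

0.268°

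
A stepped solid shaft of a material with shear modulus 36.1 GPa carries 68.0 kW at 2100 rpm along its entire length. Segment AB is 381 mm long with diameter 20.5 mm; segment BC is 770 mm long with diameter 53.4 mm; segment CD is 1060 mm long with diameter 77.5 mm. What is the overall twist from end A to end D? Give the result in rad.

0.199 rad

ω = 2π·2100/60 = 219.9 rad/s, so T = P/ω = 68.0×10³ / 219.9 = 309.2 N·m.
J_AB = π(0.0205)⁴/32 = 1.73×10^-8 m⁴; J_BC = π(0.0534)⁴/32 = 7.98×10^-7 m⁴; J_CD = π(0.0775)⁴/32 = 3.54×10^-6 m⁴.
θ = (T/G)·Σ L_i/J_i = (309.2/36.1×10⁹)·(0.381/1.73×10^-8 + 0.770/7.98×10^-7 + 1.06/3.54×10^-6) = 0.1990 rad.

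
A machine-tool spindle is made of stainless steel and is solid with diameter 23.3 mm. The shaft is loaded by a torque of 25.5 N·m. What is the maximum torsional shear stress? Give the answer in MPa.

J = πd⁴/32 = π(0.0233)⁴/32 = 2.894×10^-8 m⁴.
τ_max = T·r/J = 25.50 × 0.0117 / 2.894×10^-8 = 1.027×10^7 Pa.

10.3 MPa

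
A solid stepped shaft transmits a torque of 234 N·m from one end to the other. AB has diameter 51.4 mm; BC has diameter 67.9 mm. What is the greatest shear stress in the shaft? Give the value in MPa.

Under the same torque, τ_max = 16T/(πd³) is largest where d is smallest — segment AB (d = 51.4 mm).
τ_max = 16·234.0/(π·(0.0514)³) = 8.776×10^6 Pa.

8.78 MPa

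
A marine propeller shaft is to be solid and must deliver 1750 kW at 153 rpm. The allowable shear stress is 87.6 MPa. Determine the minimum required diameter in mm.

ω = 2π·153/60 = 16.02 rad/s, so T = P/ω = 1750×10³ / 16.02 = 109200 N·m.
For a solid shaft τ_max = 16T/(πd³), so d = (16T/(π τ_allow))^(1/3) = (16·109200/(π·8.76×10^7))^(1/3) = 0.1852 m.

185 mm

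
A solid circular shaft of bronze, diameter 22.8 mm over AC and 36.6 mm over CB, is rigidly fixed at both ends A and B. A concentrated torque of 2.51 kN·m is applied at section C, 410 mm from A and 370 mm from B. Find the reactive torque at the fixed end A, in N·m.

300 N·m

Compatibility: T_A·a/J_AC = T_B·b/J_CB with T_A + T_B = T₀.
J_AC = 2.65×10^-8 m⁴, J_CB = 1.76×10^-7 m⁴, so T_A = T₀·(J_AC/a)/((J_AC/a)+(J_CB/b)) = 300.3 N·m, T_B = 2210 N·m.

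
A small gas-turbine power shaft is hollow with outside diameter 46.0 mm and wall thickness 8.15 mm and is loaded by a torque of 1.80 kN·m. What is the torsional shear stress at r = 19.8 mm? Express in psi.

14200 psi

J = π(d_o⁴ − d_i⁴)/32 = π(0.0460⁴ − 0.0297⁴)/32 = 3.632×10^-7 m⁴.
Shear stress varies linearly with radius: τ = T·r/J = 1800 × 0.0198 / 3.632×10^-7 = 9.813×10^7 Pa.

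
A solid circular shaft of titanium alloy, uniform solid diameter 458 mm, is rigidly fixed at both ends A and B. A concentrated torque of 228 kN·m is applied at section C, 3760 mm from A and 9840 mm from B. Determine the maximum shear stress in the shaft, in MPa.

8.75 MPa

With uniform GJ and both ends fixed, compatibility θ_AC = θ_CB gives T_A·a = T_B·b, together with T_A + T_B = T₀.
T_A = T₀·b/(a+b) = 228000·9840/13600 = 165000 N·m; T_B = 63040 N·m.
τ in each portion: τ_AC = 8.75×10^6 Pa, τ_CB = 3.34×10^6 Pa; maximum is in AC.
τ_max = T_AC·r/J = 165000·0.229/4.32×10^-3 = 8.745×10^6 Pa.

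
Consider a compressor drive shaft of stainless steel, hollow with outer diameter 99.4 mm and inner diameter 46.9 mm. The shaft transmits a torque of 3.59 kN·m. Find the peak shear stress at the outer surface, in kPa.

J = π(d_o⁴ − d_i⁴)/32 = π(0.0994⁴ − 0.0469⁴)/32 = 9.109×10^-6 m⁴.
τ_max = T·r/J = 3590 × 0.0497 / 9.109×10^-6 = 1.959×10^7 Pa.

19600 kPa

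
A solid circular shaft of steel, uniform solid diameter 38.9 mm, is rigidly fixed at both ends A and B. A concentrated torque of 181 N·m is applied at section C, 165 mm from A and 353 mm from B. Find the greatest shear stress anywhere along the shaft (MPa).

10.7 MPa

With uniform GJ and both ends fixed, compatibility θ_AC = θ_CB gives T_A·a = T_B·b, together with T_A + T_B = T₀.
T_A = T₀·b/(a+b) = 181.0·353/518.0 = 123.3 N·m; T_B = 57.65 N·m.
τ in each portion: τ_AC = 1.07×10^7 Pa, τ_CB = 4.99×10^6 Pa; maximum is in AC.
τ_max = T_AC·r/J = 123.3·0.0194/2.25×10^-7 = 1.067×10^7 Pa.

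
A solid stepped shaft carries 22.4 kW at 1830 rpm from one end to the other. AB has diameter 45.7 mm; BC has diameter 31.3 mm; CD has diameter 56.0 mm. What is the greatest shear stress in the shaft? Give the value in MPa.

19.4 MPa

ω = 2π·1830/60 = 191.6 rad/s, so T = P/ω = 22.4×10³ / 191.6 = 116.9 N·m.
Under the same torque, τ_max = 16T/(πd³) is largest where d is smallest — segment BC (d = 31.3 mm).
τ_max = 16·116.9/(π·(0.0313)³) = 1.941×10^7 Pa.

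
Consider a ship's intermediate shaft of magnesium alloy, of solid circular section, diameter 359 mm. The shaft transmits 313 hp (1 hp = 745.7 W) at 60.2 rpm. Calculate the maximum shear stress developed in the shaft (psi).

591 psi

ω = 2π·60.2/60 = 6.304 rad/s, so T = P/ω = 313×745.7 / 6.304 = 37020 N·m.
J = πd⁴/32 = π(0.359)⁴/32 = 1.631×10^-3 m⁴.
τ_max = T·r/J = 37020 × 0.179 / 1.631×10^-3 = 4.075×10^6 Pa.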